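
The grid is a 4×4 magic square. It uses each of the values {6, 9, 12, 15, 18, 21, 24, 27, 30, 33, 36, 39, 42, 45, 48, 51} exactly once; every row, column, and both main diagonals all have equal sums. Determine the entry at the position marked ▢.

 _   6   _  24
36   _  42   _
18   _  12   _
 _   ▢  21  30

The 16 entries sum to 456, so each line sums to 456/4 = 114.
Column 3: 42 + 12 + 21 + ? = 114, so (1,3) = 39.
The remaining cell in row 1 is (1,1) = 114 − 69 = 45.
The remaining cell in column 1 is (4,1) = 114 − 99 = 15.
Main diagonal needs 114; the known cells sum to 87, so (2,2) = 27.
From anti-diagonal, 114 − (24 + 42 + 15) gives (3,2) = 33.
Row 2 needs 114; the known cells sum to 105, so (2,4) = 9.
Row 3: 18 + 33 + 12 + ? = 114, so (3,4) = 51.
Using row 4: 15 + 21 + 30 + ? → (4,2) = 114 − 66 = 48.

48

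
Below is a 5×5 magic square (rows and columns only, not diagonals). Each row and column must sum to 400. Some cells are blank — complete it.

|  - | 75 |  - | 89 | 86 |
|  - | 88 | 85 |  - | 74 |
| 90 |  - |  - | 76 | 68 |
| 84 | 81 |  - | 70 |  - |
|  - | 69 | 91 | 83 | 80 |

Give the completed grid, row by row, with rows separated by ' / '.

Row 5 must total 400; the given cells sum to 323, so (5,1) = 77.
Using column 2: 75 + 88 + 81 + 69 + ? → (3,2) = 400 − 313 = 87.
Column 4 needs 400; the known cells sum to 318, so (2,4) = 82.
Column 5: 86 + 74 + 68 + 80 + ? = 400, so (4,5) = 92.
The remaining cell in row 2 is (2,1) = 400 − 329 = 71.
Using row 3: 90 + 87 + 76 + 68 + ? → (3,3) = 400 − 321 = 79.
Row 4: 84 + 81 + 70 + 92 + ? = 400, so (4,3) = 73.
Column 1 must total 400; the given cells sum to 322, so (1,1) = 78.
The remaining cell in column 3 is (1,3) = 400 − 328 = 72.

78 75 72 89 86 / 71 88 85 82 74 / 90 87 79 76 68 / 84 81 73 70 92 / 77 69 91 83 80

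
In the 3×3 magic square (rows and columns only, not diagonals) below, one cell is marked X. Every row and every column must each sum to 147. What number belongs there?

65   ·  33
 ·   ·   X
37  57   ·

Row 1 needs 147; the known cells sum to 98, so (1,2) = 49.
Row 3 needs 147; the known cells sum to 94, so (3,3) = 53.
From column 1, 147 − (65 + 37) gives (2,1) = 45.
Using column 2: 49 + 57 + ? → (2,2) = 147 − 106 = 41.
Column 3: 33 + 53 + ? = 147, so (2,3) = 61.

61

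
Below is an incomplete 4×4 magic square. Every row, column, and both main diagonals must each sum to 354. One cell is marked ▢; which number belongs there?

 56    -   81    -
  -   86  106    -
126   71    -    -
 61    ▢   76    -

96

Using column 1: 56 + 126 + 61 + ? → (2,1) = 354 − 243 = 111.
Column 3 must total 354; the given cells sum to 263, so (3,3) = 91.
Using main diagonal: 56 + 86 + 91 + ? → (4,4) = 354 − 233 = 121.
The remaining cell in anti-diagonal is (1,4) = 354 − 238 = 116.
Using row 1: 56 + 81 + 116 + ? → (1,2) = 354 − 253 = 101.
Row 2 must total 354; the given cells sum to 303, so (2,4) = 51.
Row 3 needs 354; the known cells sum to 288, so (3,4) = 66.
Row 4: 61 + 76 + 121 + ? = 354, so (4,2) = 96.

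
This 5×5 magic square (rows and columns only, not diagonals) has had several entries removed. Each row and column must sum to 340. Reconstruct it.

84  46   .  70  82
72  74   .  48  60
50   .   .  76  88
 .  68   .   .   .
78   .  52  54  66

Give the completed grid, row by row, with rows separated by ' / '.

Row 1: 84 + 46 + 70 + 82 + ? = 340, so (1,3) = 58.
Row 2 must total 340; the given cells sum to 254, so (2,3) = 86.
Row 5 must total 340; the given cells sum to 250, so (5,2) = 90.
Column 1 needs 340; the known cells sum to 284, so (4,1) = 56.
Column 2 needs 340; the known cells sum to 278, so (3,2) = 62.
Using column 4: 70 + 48 + 76 + 54 + ? → (4,4) = 340 − 248 = 92.
Using column 5: 82 + 60 + 88 + 66 + ? → (4,5) = 340 − 296 = 44.
The remaining cell in row 3 is (3,3) = 340 − 276 = 64.
From row 4, 340 − (56 + 68 + 92 + 44) gives (4,3) = 80.

84 46 58 70 82 / 72 74 86 48 60 / 50 62 64 76 88 / 56 68 80 92 44 / 78 90 52 54 66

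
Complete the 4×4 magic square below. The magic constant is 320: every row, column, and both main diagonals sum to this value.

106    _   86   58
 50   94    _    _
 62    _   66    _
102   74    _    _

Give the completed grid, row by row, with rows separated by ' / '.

From row 1, 320 − (106 + 86 + 58) gives (1,2) = 70.
Column 2: 70 + 94 + 74 + ? = 320, so (3,2) = 82.
Main diagonal: 106 + 94 + 66 + ? = 320, so (4,4) = 54.
The remaining cell in anti-diagonal is (2,3) = 320 − 242 = 78.
Using row 2: 50 + 94 + 78 + ? → (2,4) = 320 − 222 = 98.
Row 3 needs 320; the known cells sum to 210, so (3,4) = 110.
Using row 4: 102 + 74 + 54 + ? → (4,3) = 320 − 230 = 90.

106 70 86 58 / 50 94 78 98 / 62 82 66 110 / 102 74 90 54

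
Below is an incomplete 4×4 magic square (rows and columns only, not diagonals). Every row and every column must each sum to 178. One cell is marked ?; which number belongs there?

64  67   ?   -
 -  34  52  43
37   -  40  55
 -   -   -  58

The remaining cell in row 2 is (2,1) = 178 − 129 = 49.
From row 3, 178 − (37 + 40 + 55) gives (3,2) = 46.
Column 1 must total 178; the given cells sum to 150, so (4,1) = 28.
Column 2 must total 178; the given cells sum to 147, so (4,2) = 31.
Using column 4: 43 + 55 + 58 + ? → (1,4) = 178 − 156 = 22.
Using row 1: 64 + 67 + 22 + ? → (1,3) = 178 − 153 = 25.

25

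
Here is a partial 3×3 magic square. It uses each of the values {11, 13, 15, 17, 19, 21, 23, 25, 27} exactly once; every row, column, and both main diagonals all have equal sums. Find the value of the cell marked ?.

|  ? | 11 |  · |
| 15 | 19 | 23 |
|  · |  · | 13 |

25

The 9 entries sum to 171, so each line sums to 171/3 = 57.
Column 2: 11 + 19 + ? = 57, so (3,2) = 27.
Column 3 must total 57; the given cells sum to 36, so (1,3) = 21.
Main diagonal needs 57; the known cells sum to 32, so (1,1) = 25.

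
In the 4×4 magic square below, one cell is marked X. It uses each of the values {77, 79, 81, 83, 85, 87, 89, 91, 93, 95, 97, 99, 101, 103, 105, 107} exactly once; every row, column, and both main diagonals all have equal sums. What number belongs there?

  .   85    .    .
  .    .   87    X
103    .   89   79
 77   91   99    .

The 16 entries sum to 1472, so each line sums to 1472/4 = 368.
From row 3, 368 − (103 + 89 + 79) gives (3,2) = 97.
Row 4 needs 368; the known cells sum to 267, so (4,4) = 101.
Column 2 needs 368; the known cells sum to 273, so (2,2) = 95.
Column 3 must total 368; the given cells sum to 275, so (1,3) = 93.
Main diagonal must total 368; the given cells sum to 285, so (1,1) = 83.
Anti-diagonal needs 368; the known cells sum to 261, so (1,4) = 107.
Column 1: 83 + 103 + 77 + ? = 368, so (2,1) = 105.
Column 4: 107 + 79 + 101 + ? = 368, so (2,4) = 81.

81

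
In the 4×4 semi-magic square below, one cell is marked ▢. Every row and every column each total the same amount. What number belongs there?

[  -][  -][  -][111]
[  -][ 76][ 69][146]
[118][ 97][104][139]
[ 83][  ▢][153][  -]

160

Row 3 is complete and sums to 458; that is the magic constant.
The remaining cell in row 2 is (2,1) = 458 − 291 = 167.
The remaining cell in column 1 is (1,1) = 458 − 368 = 90.
From column 3, 458 − (69 + 104 + 153) gives (1,3) = 132.
Column 4 must total 458; the given cells sum to 396, so (4,4) = 62.
Using row 1: 90 + 132 + 111 + ? → (1,2) = 458 − 333 = 125.
Row 4 needs 458; the known cells sum to 298, so (4,2) = 160.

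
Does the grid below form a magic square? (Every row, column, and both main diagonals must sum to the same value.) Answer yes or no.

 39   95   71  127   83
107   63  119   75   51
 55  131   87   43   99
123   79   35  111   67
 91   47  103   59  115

Yes

Row 1: 39 + 95 + 71 + 127 + 83 = 415.
Row 2: 107 + 63 + 119 + 75 + 51 = 415.
Row 3: 55 + 131 + 87 + 43 + 99 = 415.
Row 4: 123 + 79 + 35 + 111 + 67 = 415.
Row 5: 91 + 47 + 103 + 59 + 115 = 415.
Column 1: 39 + 107 + 55 + 123 + 91 = 415.
Column 2: 95 + 63 + 131 + 79 + 47 = 415.
Column 3: 71 + 119 + 87 + 35 + 103 = 415.
Column 4: 127 + 75 + 43 + 111 + 59 = 415.
Column 5: 83 + 51 + 99 + 67 + 115 = 415.
Main diagonal: 39 + 63 + 87 + 111 + 115 = 415.
Anti-diagonal: 83 + 75 + 87 + 79 + 91 = 415.
All lines sum to 415.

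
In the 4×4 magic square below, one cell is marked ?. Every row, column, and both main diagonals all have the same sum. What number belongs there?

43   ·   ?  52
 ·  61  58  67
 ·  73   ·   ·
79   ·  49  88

Anti-diagonal is complete and sums to 262; that is the magic constant.
Row 2 needs 262; the known cells sum to 186, so (2,1) = 76.
From row 4, 262 − (79 + 49 + 88) gives (4,2) = 46.
Column 1 needs 262; the known cells sum to 198, so (3,1) = 64.
From column 2, 262 − (61 + 73 + 46) gives (1,2) = 82.
Column 4 must total 262; the given cells sum to 207, so (3,4) = 55.
From main diagonal, 262 − (43 + 61 + 88) gives (3,3) = 70.
From row 1, 262 − (43 + 82 + 52) gives (1,3) = 85.

85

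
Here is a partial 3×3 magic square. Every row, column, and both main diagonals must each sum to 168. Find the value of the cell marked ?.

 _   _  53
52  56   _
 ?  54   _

59

The remaining cell in row 2 is (2,3) = 168 − 108 = 60.
From column 2, 168 − (56 + 54) gives (1,2) = 58.
Column 3: 53 + 60 + ? = 168, so (3,3) = 55.
From main diagonal, 168 − (56 + 55) gives (1,1) = 57.
Using anti-diagonal: 53 + 56 + ? → (3,1) = 168 − 109 = 59.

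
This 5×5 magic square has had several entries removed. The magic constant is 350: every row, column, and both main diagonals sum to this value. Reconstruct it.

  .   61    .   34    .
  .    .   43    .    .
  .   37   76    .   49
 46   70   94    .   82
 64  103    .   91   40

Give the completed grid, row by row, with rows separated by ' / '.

The remaining cell in row 4 is (4,4) = 350 − 292 = 58.
Using row 5: 64 + 103 + 91 + 40 + ? → (5,3) = 350 − 298 = 52.
Column 2: 61 + 37 + 70 + 103 + ? = 350, so (2,2) = 79.
Column 3: 43 + 76 + 94 + 52 + ? = 350, so (1,3) = 85.
Main diagonal must total 350; the given cells sum to 253, so (1,1) = 97.
The remaining cell in row 1 is (1,5) = 350 − 277 = 73.
From column 5, 350 − (73 + 49 + 82 + 40) gives (2,5) = 106.
From anti-diagonal, 350 − (73 + 76 + 70 + 64) gives (2,4) = 67.
From row 2, 350 − (79 + 43 + 67 + 106) gives (2,1) = 55.
From column 1, 350 − (97 + 55 + 46 + 64) gives (3,1) = 88.
Column 4 must total 350; the given cells sum to 250, so (3,4) = 100.

97 61 85 34 73 / 55 79 43 67 106 / 88 37 76 100 49 / 46 70 94 58 82 / 64 103 52 91 40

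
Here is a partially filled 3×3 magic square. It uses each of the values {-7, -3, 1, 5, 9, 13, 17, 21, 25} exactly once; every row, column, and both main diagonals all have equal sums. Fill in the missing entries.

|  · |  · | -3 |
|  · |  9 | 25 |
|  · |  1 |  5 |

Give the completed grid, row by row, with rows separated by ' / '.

13 17 -3 / -7 9 25 / 21 1 5

The 9 entries sum to 81, so each line sums to 81/3 = 27.
From row 2, 27 − (9 + 25) gives (2,1) = -7.
Row 3 needs 27; the known cells sum to 6, so (3,1) = 21.
Using column 1: -7 + 21 + ? → (1,1) = 27 − 14 = 13.
Column 2: 9 + 1 + ? = 27, so (1,2) = 17.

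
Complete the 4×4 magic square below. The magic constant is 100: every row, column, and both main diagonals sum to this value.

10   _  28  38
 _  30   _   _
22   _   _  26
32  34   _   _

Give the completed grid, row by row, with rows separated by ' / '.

Row 1 must total 100; the given cells sum to 76, so (1,2) = 24.
Using column 1: 10 + 22 + 32 + ? → (2,1) = 100 − 64 = 36.
Column 2: 24 + 30 + 34 + ? = 100, so (3,2) = 12.
Using anti-diagonal: 38 + 12 + 32 + ? → (2,3) = 100 − 82 = 18.
Using row 2: 36 + 30 + 18 + ? → (2,4) = 100 − 84 = 16.
Row 3 needs 100; the known cells sum to 60, so (3,3) = 40.
From column 3, 100 − (28 + 18 + 40) gives (4,3) = 14.
Using column 4: 38 + 16 + 26 + ? → (4,4) = 100 − 80 = 20.

10 24 28 38 / 36 30 18 16 / 22 12 40 26 / 32 34 14 20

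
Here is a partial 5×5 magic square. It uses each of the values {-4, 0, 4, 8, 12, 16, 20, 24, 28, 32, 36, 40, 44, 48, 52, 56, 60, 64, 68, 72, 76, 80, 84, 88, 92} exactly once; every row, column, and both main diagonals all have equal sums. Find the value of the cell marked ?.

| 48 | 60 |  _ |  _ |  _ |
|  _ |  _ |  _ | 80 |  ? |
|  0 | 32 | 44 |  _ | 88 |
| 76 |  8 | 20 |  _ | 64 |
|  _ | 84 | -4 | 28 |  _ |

12

The 25 entries sum to 1100, so each line sums to 1100/5 = 220.
Using row 3: 0 + 32 + 44 + 88 + ? → (3,4) = 220 − 164 = 56.
Row 4 needs 220; the known cells sum to 168, so (4,4) = 52.
Using column 2: 60 + 32 + 8 + 84 + ? → (2,2) = 220 − 184 = 36.
Column 4 needs 220; the known cells sum to 216, so (1,4) = 4.
From main diagonal, 220 − (48 + 36 + 44 + 52) gives (5,5) = 40.
The remaining cell in row 5 is (5,1) = 220 − 148 = 72.
Using column 1: 48 + 0 + 76 + 72 + ? → (2,1) = 220 − 196 = 24.
Anti-diagonal needs 220; the known cells sum to 204, so (1,5) = 16.
Row 1: 48 + 60 + 4 + 16 + ? = 220, so (1,3) = 92.
From column 3, 220 − (92 + 44 + 20 + (-4)) gives (2,3) = 68.
Column 5 must total 220; the given cells sum to 208, so (2,5) = 12.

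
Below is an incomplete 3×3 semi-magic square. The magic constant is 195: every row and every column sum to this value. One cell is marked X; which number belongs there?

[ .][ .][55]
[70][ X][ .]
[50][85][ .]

45

Using row 3: 50 + 85 + ? → (3,3) = 195 − 135 = 60.
Column 1 must total 195; the given cells sum to 120, so (1,1) = 75.
Column 3 must total 195; the given cells sum to 115, so (2,3) = 80.
Row 1 must total 195; the given cells sum to 130, so (1,2) = 65.
Row 2 needs 195; the known cells sum to 150, so (2,2) = 45.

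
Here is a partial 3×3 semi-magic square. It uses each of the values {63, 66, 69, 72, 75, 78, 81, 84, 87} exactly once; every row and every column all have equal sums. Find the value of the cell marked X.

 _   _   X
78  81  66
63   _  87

The 9 entries sum to 675, so each line sums to 675/3 = 225.
Row 3: 63 + 87 + ? = 225, so (3,2) = 75.
Column 1 must total 225; the given cells sum to 141, so (1,1) = 84.
The remaining cell in column 2 is (1,2) = 225 − 156 = 69.
Using column 3: 66 + 87 + ? → (1,3) = 225 − 153 = 72.

72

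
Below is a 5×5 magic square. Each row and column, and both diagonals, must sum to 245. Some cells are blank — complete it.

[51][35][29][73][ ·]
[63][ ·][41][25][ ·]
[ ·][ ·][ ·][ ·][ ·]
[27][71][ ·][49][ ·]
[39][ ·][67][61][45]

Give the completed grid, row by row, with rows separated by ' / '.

51 35 29 73 57 / 63 47 41 25 69 / 65 59 53 37 31 / 27 71 55 49 43 / 39 33 67 61 45

Using row 1: 51 + 35 + 29 + 73 + ? → (1,5) = 245 − 188 = 57.
Row 5 must total 245; the given cells sum to 212, so (5,2) = 33.
Column 1 must total 245; the given cells sum to 180, so (3,1) = 65.
Column 4: 73 + 25 + 49 + 61 + ? = 245, so (3,4) = 37.
Anti-diagonal needs 245; the known cells sum to 192, so (3,3) = 53.
Column 3 needs 245; the known cells sum to 190, so (4,3) = 55.
Main diagonal needs 245; the known cells sum to 198, so (2,2) = 47.
The remaining cell in row 2 is (2,5) = 245 − 176 = 69.
Using row 4: 27 + 71 + 55 + 49 + ? → (4,5) = 245 − 202 = 43.
The remaining cell in column 2 is (3,2) = 245 − 186 = 59.
Column 5: 57 + 69 + 43 + 45 + ? = 245, so (3,5) = 31.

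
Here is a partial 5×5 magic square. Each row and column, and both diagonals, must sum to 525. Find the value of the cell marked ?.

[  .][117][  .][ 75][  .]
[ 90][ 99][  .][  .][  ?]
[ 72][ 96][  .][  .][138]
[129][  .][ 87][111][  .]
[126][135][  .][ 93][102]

Row 5 needs 525; the known cells sum to 456, so (5,3) = 69.
From column 1, 525 − (90 + 72 + 129 + 126) gives (1,1) = 108.
From column 2, 525 − (117 + 99 + 96 + 135) gives (4,2) = 78.
Main diagonal needs 525; the known cells sum to 420, so (3,3) = 105.
The remaining cell in row 3 is (3,4) = 525 − 411 = 114.
The remaining cell in row 4 is (4,5) = 525 − 405 = 120.
The remaining cell in column 4 is (2,4) = 525 − 393 = 132.
From anti-diagonal, 525 − (132 + 105 + 78 + 126) gives (1,5) = 84.
The remaining cell in row 1 is (1,3) = 525 − 384 = 141.
The remaining cell in column 3 is (2,3) = 525 − 402 = 123.
Column 5 needs 525; the known cells sum to 444, so (2,5) = 81.

81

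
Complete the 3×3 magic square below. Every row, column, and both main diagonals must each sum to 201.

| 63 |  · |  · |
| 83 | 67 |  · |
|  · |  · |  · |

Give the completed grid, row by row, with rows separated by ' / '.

Row 2 needs 201; the known cells sum to 150, so (2,3) = 51.
The remaining cell in column 1 is (3,1) = 201 − 146 = 55.
Main diagonal: 63 + 67 + ? = 201, so (3,3) = 71.
Anti-diagonal: 67 + 55 + ? = 201, so (1,3) = 79.
Row 1: 63 + 79 + ? = 201, so (1,2) = 59.
Row 3 must total 201; the given cells sum to 126, so (3,2) = 75.

63 59 79 / 83 67 51 / 55 75 71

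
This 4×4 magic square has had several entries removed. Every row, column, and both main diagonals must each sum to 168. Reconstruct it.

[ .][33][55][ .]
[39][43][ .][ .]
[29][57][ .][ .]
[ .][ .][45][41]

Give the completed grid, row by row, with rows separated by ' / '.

53 33 55 27 / 39 43 37 49 / 29 57 31 51 / 47 35 45 41

From column 2, 168 − (33 + 43 + 57) gives (4,2) = 35.
The remaining cell in row 4 is (4,1) = 168 − 121 = 47.
Column 1: 39 + 29 + 47 + ? = 168, so (1,1) = 53.
From main diagonal, 168 − (53 + 43 + 41) gives (3,3) = 31.
Row 1 must total 168; the given cells sum to 141, so (1,4) = 27.
Row 3 needs 168; the known cells sum to 117, so (3,4) = 51.
Using column 3: 55 + 31 + 45 + ? → (2,3) = 168 − 131 = 37.
Column 4: 27 + 51 + 41 + ? = 168, so (2,4) = 49.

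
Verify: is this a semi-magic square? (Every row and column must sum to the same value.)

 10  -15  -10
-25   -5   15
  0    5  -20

Row 1: 10 + (-15) + (-10) = -15.
Row 2: -25 + (-5) + 15 = -15.
Row 3: 0 + 5 + (-20) = -15.
Column 1: 10 + (-25) + 0 = -15.
Column 2: -15 + (-5) + 5 = -15.
Column 3: -10 + 15 + (-20) = -15.
All lines sum to -15.

Yes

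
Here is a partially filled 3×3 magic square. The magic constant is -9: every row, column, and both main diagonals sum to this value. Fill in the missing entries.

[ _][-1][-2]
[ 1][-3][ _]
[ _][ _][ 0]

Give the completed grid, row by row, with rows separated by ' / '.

Row 1 must total -9; the given cells sum to -3, so (1,1) = -6.
The remaining cell in row 2 is (2,3) = -9 − (-2) = -7.
The remaining cell in column 1 is (3,1) = -9 − (-5) = -4.
Column 2: -1 + (-3) + ? = -9, so (3,2) = -5.

-6 -1 -2 / 1 -3 -7 / -4 -5 0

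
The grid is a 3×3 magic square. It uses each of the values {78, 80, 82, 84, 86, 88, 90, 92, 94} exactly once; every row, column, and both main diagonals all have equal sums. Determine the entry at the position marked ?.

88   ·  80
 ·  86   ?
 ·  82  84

The 9 entries sum to 774, so each line sums to 774/3 = 258.
Row 1 must total 258; the given cells sum to 168, so (1,2) = 90.
From row 3, 258 − (82 + 84) gives (3,1) = 92.
Column 1: 88 + 92 + ? = 258, so (2,1) = 78.
Using column 3: 80 + 84 + ? → (2,3) = 258 − 164 = 94.

94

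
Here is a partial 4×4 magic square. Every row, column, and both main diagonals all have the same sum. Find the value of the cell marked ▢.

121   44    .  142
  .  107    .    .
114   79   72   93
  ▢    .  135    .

37

Row 3 is complete and sums to 358; that is the magic constant.
Using row 1: 121 + 44 + 142 + ? → (1,3) = 358 − 307 = 51.
Column 2 must total 358; the given cells sum to 230, so (4,2) = 128.
The remaining cell in column 3 is (2,3) = 358 − 258 = 100.
Main diagonal must total 358; the given cells sum to 300, so (4,4) = 58.
Anti-diagonal: 142 + 100 + 79 + ? = 358, so (4,1) = 37.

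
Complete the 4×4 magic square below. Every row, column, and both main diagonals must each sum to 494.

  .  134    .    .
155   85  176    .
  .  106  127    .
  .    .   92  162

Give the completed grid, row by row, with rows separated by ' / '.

120 134 99 141 / 155 85 176 78 / 148 106 127 113 / 71 169 92 162

From row 2, 494 − (155 + 85 + 176) gives (2,4) = 78.
Column 2 needs 494; the known cells sum to 325, so (4,2) = 169.
Column 3: 176 + 127 + 92 + ? = 494, so (1,3) = 99.
The remaining cell in main diagonal is (1,1) = 494 − 374 = 120.
From row 1, 494 − (120 + 134 + 99) gives (1,4) = 141.
Row 4 needs 494; the known cells sum to 423, so (4,1) = 71.
Column 1 needs 494; the known cells sum to 346, so (3,1) = 148.
Column 4 needs 494; the known cells sum to 381, so (3,4) = 113.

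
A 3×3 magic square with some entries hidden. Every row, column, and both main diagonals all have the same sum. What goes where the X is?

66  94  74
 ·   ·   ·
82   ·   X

Row 1 is complete and sums to 234; that is the magic constant.
Column 1: 66 + 82 + ? = 234, so (2,1) = 86.
From anti-diagonal, 234 − (74 + 82) gives (2,2) = 78.
From row 2, 234 − (86 + 78) gives (2,3) = 70.
Column 2 needs 234; the known cells sum to 172, so (3,2) = 62.
Using column 3: 74 + 70 + ? → (3,3) = 234 − 144 = 90.

90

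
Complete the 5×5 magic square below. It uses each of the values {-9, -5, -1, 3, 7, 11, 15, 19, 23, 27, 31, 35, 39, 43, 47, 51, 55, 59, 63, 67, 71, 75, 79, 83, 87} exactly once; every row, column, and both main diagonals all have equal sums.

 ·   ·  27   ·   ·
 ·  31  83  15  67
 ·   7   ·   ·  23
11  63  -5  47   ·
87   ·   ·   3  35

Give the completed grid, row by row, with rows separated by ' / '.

43 75 27 59 -9 / -1 31 83 15 67 / 55 7 39 71 23 / 11 63 -5 47 79 / 87 19 51 3 35

The 25 entries sum to 975, so each line sums to 975/5 = 195.
From row 2, 195 − (31 + 83 + 15 + 67) gives (2,1) = -1.
Using row 4: 11 + 63 + (-5) + 47 + ? → (4,5) = 195 − 116 = 79.
Column 5 needs 195; the known cells sum to 204, so (1,5) = -9.
From anti-diagonal, 195 − (-9 + 15 + 63 + 87) gives (3,3) = 39.
Column 3 needs 195; the known cells sum to 144, so (5,3) = 51.
The remaining cell in main diagonal is (1,1) = 195 − 152 = 43.
From row 5, 195 − (87 + 51 + 3 + 35) gives (5,2) = 19.
Using column 1: 43 + (-1) + 11 + 87 + ? → (3,1) = 195 − 140 = 55.
Column 2 needs 195; the known cells sum to 120, so (1,2) = 75.
Row 1 needs 195; the known cells sum to 136, so (1,4) = 59.
Row 3 must total 195; the given cells sum to 124, so (3,4) = 71.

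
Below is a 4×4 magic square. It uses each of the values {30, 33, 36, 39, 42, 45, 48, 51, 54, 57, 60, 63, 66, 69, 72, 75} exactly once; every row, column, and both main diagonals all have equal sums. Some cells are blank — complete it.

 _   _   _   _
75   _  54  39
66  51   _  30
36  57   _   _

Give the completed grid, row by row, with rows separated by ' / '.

33 60 48 69 / 75 42 54 39 / 66 51 63 30 / 36 57 45 72

The 16 entries sum to 840, so each line sums to 840/4 = 210.
Row 2: 75 + 54 + 39 + ? = 210, so (2,2) = 42.
Using row 3: 66 + 51 + 30 + ? → (3,3) = 210 − 147 = 63.
Column 1: 75 + 66 + 36 + ? = 210, so (1,1) = 33.
Using column 2: 42 + 51 + 57 + ? → (1,2) = 210 − 150 = 60.
From main diagonal, 210 − (33 + 42 + 63) gives (4,4) = 72.
Anti-diagonal: 54 + 51 + 36 + ? = 210, so (1,4) = 69.
Using row 1: 33 + 60 + 69 + ? → (1,3) = 210 − 162 = 48.
The remaining cell in row 4 is (4,3) = 210 − 165 = 45.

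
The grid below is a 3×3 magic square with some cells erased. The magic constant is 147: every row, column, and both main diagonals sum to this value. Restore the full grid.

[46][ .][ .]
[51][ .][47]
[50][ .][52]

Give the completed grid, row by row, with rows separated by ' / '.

46 53 48 / 51 49 47 / 50 45 52

Using row 2: 51 + 47 + ? → (2,2) = 147 − 98 = 49.
Row 3 must total 147; the given cells sum to 102, so (3,2) = 45.
From column 2, 147 − (49 + 45) gives (1,2) = 53.
Column 3: 47 + 52 + ? = 147, so (1,3) = 48.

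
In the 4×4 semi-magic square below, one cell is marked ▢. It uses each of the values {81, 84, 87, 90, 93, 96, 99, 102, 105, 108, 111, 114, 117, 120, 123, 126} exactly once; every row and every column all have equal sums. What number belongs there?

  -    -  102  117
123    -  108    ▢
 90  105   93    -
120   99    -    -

87

The 16 entries sum to 1656, so each line sums to 1656/4 = 414.
The remaining cell in row 3 is (3,4) = 414 − 288 = 126.
Column 1 needs 414; the known cells sum to 333, so (1,1) = 81.
Column 3: 102 + 108 + 93 + ? = 414, so (4,3) = 111.
From row 1, 414 − (81 + 102 + 117) gives (1,2) = 114.
Row 4: 120 + 99 + 111 + ? = 414, so (4,4) = 84.
Using column 2: 114 + 105 + 99 + ? → (2,2) = 414 − 318 = 96.
Column 4 needs 414; the known cells sum to 327, so (2,4) = 87.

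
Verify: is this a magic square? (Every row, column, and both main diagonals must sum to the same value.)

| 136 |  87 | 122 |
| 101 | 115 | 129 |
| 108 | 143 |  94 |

Yes

Row 1: 136 + 87 + 122 = 345.
Row 2: 101 + 115 + 129 = 345.
Row 3: 108 + 143 + 94 = 345.
Column 1: 136 + 101 + 108 = 345.
Column 2: 87 + 115 + 143 = 345.
Column 3: 122 + 129 + 94 = 345.
Main diagonal: 136 + 115 + 94 = 345.
Anti-diagonal: 122 + 115 + 108 = 345.
All lines sum to 345.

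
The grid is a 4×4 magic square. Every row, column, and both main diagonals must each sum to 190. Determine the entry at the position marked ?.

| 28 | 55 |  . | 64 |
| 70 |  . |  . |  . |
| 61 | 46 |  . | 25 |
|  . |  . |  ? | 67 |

Row 1: 28 + 55 + 64 + ? = 190, so (1,3) = 43.
Using row 3: 61 + 46 + 25 + ? → (3,3) = 190 − 132 = 58.
Column 1 needs 190; the known cells sum to 159, so (4,1) = 31.
Using column 4: 64 + 25 + 67 + ? → (2,4) = 190 − 156 = 34.
The remaining cell in main diagonal is (2,2) = 190 − 153 = 37.
Anti-diagonal must total 190; the given cells sum to 141, so (2,3) = 49.
Using column 2: 55 + 37 + 46 + ? → (4,2) = 190 − 138 = 52.
Column 3 needs 190; the known cells sum to 150, so (4,3) = 40.

40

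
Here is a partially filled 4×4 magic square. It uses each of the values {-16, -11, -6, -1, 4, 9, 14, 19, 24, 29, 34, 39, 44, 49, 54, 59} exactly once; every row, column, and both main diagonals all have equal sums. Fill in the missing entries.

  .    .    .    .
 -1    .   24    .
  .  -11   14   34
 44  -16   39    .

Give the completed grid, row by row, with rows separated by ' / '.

The 16 entries sum to 344, so each line sums to 344/4 = 86.
Using row 3: -11 + 14 + 34 + ? → (3,1) = 86 − 37 = 49.
Row 4 needs 86; the known cells sum to 67, so (4,4) = 19.
Column 1 needs 86; the known cells sum to 92, so (1,1) = -6.
Column 3 must total 86; the given cells sum to 77, so (1,3) = 9.
The remaining cell in main diagonal is (2,2) = 86 − 27 = 59.
From anti-diagonal, 86 − (24 + (-11) + 44) gives (1,4) = 29.
Using row 1: -6 + 9 + 29 + ? → (1,2) = 86 − 32 = 54.
Row 2: -1 + 59 + 24 + ? = 86, so (2,4) = 4.

-6 54 9 29 / -1 59 24 4 / 49 -11 14 34 / 44 -16 39 19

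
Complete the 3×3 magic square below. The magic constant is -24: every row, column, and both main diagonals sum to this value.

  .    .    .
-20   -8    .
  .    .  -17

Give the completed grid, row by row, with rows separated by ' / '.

1 -14 -11 / -20 -8 4 / -5 -2 -17

Using row 2: -20 + (-8) + ? → (2,3) = -24 − (-28) = 4.
The remaining cell in column 3 is (1,3) = -24 − (-13) = -11.
The remaining cell in main diagonal is (1,1) = -24 − (-25) = 1.
Anti-diagonal must total -24; the given cells sum to -19, so (3,1) = -5.
Using row 1: 1 + (-11) + ? → (1,2) = -24 − (-10) = -14.
Row 3: -5 + (-17) + ? = -24, so (3,2) = -2.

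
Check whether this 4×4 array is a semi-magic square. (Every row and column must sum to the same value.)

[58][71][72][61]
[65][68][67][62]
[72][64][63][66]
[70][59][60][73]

No — column 4 sums to 262 but row 3 sums to 265.

Row 1: 58 + 71 + 72 + 61 = 262.
Row 2: 65 + 68 + 67 + 62 = 262.
Row 3: 72 + 64 + 63 + 66 = 265.
Row 4: 70 + 59 + 60 + 73 = 262.
Column 1: 58 + 65 + 72 + 70 = 265.
Column 2: 71 + 68 + 64 + 59 = 262.
Column 3: 72 + 67 + 63 + 60 = 262.
Column 4: 61 + 62 + 66 + 73 = 262.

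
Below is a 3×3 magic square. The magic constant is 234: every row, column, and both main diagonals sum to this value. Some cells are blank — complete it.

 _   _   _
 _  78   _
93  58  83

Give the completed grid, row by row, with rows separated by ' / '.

73 98 63 / 68 78 88 / 93 58 83

The remaining cell in column 2 is (1,2) = 234 − 136 = 98.
Main diagonal needs 234; the known cells sum to 161, so (1,1) = 73.
Anti-diagonal: 78 + 93 + ? = 234, so (1,3) = 63.
The remaining cell in column 1 is (2,1) = 234 − 166 = 68.
Column 3 must total 234; the given cells sum to 146, so (2,3) = 88.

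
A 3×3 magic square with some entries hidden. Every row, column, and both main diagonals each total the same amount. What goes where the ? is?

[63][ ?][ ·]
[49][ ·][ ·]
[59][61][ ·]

53

Column 1 is complete and sums to 171; that is the magic constant.
Using row 3: 59 + 61 + ? → (3,3) = 171 − 120 = 51.
Main diagonal must total 171; the given cells sum to 114, so (2,2) = 57.
Anti-diagonal: 57 + 59 + ? = 171, so (1,3) = 55.
The remaining cell in row 1 is (1,2) = 171 − 118 = 53.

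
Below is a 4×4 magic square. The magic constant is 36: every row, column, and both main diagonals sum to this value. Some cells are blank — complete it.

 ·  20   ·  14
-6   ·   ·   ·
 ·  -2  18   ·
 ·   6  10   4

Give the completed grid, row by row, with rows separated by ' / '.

Row 4 must total 36; the given cells sum to 20, so (4,1) = 16.
Column 2: 20 + (-2) + 6 + ? = 36, so (2,2) = 12.
Main diagonal must total 36; the given cells sum to 34, so (1,1) = 2.
Anti-diagonal needs 36; the known cells sum to 28, so (2,3) = 8.
Row 1 needs 36; the known cells sum to 36, so (1,3) = 0.
From row 2, 36 − (-6 + 12 + 8) gives (2,4) = 22.
Using column 1: 2 + (-6) + 16 + ? → (3,1) = 36 − 12 = 24.
Column 4 must total 36; the given cells sum to 40, so (3,4) = -4.

2 20 0 14 / -6 12 8 22 / 24 -2 18 -4 / 16 6 10 4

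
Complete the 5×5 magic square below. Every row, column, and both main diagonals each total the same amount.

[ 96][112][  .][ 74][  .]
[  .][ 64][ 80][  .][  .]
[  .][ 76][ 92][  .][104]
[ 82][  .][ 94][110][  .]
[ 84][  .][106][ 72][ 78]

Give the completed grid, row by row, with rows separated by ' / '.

Main diagonal is already complete: 96 + 64 + 92 + 110 + 78 = 440, so that is the magic constant.
Row 5 must total 440; the given cells sum to 340, so (5,2) = 100.
Column 2: 112 + 64 + 76 + 100 + ? = 440, so (4,2) = 88.
The remaining cell in column 3 is (1,3) = 440 − 372 = 68.
The remaining cell in row 1 is (1,5) = 440 − 350 = 90.
Row 4 must total 440; the given cells sum to 374, so (4,5) = 66.
Column 5 must total 440; the given cells sum to 338, so (2,5) = 102.
Anti-diagonal: 90 + 92 + 88 + 84 + ? = 440, so (2,4) = 86.
The remaining cell in row 2 is (2,1) = 440 − 332 = 108.
Column 1 must total 440; the given cells sum to 370, so (3,1) = 70.
The remaining cell in column 4 is (3,4) = 440 − 342 = 98.

96 112 68 74 90 / 108 64 80 86 102 / 70 76 92 98 104 / 82 88 94 110 66 / 84 100 106 72 78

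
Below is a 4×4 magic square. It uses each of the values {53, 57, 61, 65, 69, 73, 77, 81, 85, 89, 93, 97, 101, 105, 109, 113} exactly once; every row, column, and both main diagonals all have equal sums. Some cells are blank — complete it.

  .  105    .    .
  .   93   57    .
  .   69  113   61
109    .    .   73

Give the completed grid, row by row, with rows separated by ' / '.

53 105 77 97 / 81 93 57 101 / 89 69 113 61 / 109 65 85 73

The 16 entries sum to 1328, so each line sums to 1328/4 = 332.
Row 3: 69 + 113 + 61 + ? = 332, so (3,1) = 89.
Column 2 must total 332; the given cells sum to 267, so (4,2) = 65.
Main diagonal must total 332; the given cells sum to 279, so (1,1) = 53.
From anti-diagonal, 332 − (57 + 69 + 109) gives (1,4) = 97.
The remaining cell in row 1 is (1,3) = 332 − 255 = 77.
From row 4, 332 − (109 + 65 + 73) gives (4,3) = 85.
Column 1: 53 + 89 + 109 + ? = 332, so (2,1) = 81.
Column 4 needs 332; the known cells sum to 231, so (2,4) = 101.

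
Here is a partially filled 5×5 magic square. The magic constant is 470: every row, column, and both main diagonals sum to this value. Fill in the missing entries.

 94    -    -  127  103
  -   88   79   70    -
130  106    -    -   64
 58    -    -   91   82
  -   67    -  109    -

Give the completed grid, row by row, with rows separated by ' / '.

94 85 61 127 103 / 112 88 79 70 121 / 130 106 97 73 64 / 58 124 115 91 82 / 76 67 118 109 100

Column 4 must total 470; the given cells sum to 397, so (3,4) = 73.
The remaining cell in row 3 is (3,3) = 470 − 373 = 97.
Using main diagonal: 94 + 88 + 97 + 91 + ? → (5,5) = 470 − 370 = 100.
Column 5 must total 470; the given cells sum to 349, so (2,5) = 121.
Row 2 needs 470; the known cells sum to 358, so (2,1) = 112.
Column 1 must total 470; the given cells sum to 394, so (5,1) = 76.
Anti-diagonal must total 470; the given cells sum to 346, so (4,2) = 124.
Row 4 needs 470; the known cells sum to 355, so (4,3) = 115.
Row 5 must total 470; the given cells sum to 352, so (5,3) = 118.
Column 2 must total 470; the given cells sum to 385, so (1,2) = 85.
Column 3 needs 470; the known cells sum to 409, so (1,3) = 61.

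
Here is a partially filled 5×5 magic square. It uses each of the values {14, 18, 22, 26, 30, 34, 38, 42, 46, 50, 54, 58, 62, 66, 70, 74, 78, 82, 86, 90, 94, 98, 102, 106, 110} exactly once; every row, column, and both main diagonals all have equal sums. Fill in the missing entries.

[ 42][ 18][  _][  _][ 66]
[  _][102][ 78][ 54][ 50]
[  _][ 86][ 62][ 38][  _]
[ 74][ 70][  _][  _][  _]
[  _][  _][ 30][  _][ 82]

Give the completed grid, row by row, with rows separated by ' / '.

The 25 entries sum to 1550, so each line sums to 1550/5 = 310.
Row 2 must total 310; the given cells sum to 284, so (2,1) = 26.
Using column 2: 18 + 102 + 86 + 70 + ? → (5,2) = 310 − 276 = 34.
Using main diagonal: 42 + 102 + 62 + 82 + ? → (4,4) = 310 − 288 = 22.
Using anti-diagonal: 66 + 54 + 62 + 70 + ? → (5,1) = 310 − 252 = 58.
Using row 5: 58 + 34 + 30 + 82 + ? → (5,4) = 310 − 204 = 106.
Column 1 needs 310; the known cells sum to 200, so (3,1) = 110.
Column 4: 54 + 38 + 22 + 106 + ? = 310, so (1,4) = 90.
Row 1 must total 310; the given cells sum to 216, so (1,3) = 94.
Row 3 must total 310; the given cells sum to 296, so (3,5) = 14.
Using column 3: 94 + 78 + 62 + 30 + ? → (4,3) = 310 − 264 = 46.
Column 5 needs 310; the known cells sum to 212, so (4,5) = 98.

42 18 94 90 66 / 26 102 78 54 50 / 110 86 62 38 14 / 74 70 46 22 98 / 58 34 30 106 82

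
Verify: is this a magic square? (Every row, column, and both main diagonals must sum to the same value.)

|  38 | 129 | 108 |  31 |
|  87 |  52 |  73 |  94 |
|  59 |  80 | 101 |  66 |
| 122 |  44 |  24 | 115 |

Row 1: 38 + 129 + 108 + 31 = 306.
Row 2: 87 + 52 + 73 + 94 = 306.
Row 3: 59 + 80 + 101 + 66 = 306.
Row 4: 122 + 44 + 24 + 115 = 305.
Column 1: 38 + 87 + 59 + 122 = 306.
Column 2: 129 + 52 + 80 + 44 = 305.
Column 3: 108 + 73 + 101 + 24 = 306.
Column 4: 31 + 94 + 66 + 115 = 306.
Main diagonal: 38 + 52 + 101 + 115 = 306.
Anti-diagonal: 31 + 73 + 80 + 122 = 306.

No — anti-diagonal sums to 306 but row 4 sums to 305.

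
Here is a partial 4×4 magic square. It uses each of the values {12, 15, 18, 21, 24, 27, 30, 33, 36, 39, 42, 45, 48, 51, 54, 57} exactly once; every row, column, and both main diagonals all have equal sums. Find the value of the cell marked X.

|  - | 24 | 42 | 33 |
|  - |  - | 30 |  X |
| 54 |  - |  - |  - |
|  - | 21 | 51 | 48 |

The 16 entries sum to 552, so each line sums to 552/4 = 138.
Row 1 must total 138; the given cells sum to 99, so (1,1) = 39.
The remaining cell in row 4 is (4,1) = 138 − 120 = 18.
From column 1, 138 − (39 + 54 + 18) gives (2,1) = 27.
Using column 3: 42 + 30 + 51 + ? → (3,3) = 138 − 123 = 15.
Main diagonal must total 138; the given cells sum to 102, so (2,2) = 36.
From anti-diagonal, 138 − (33 + 30 + 18) gives (3,2) = 57.
The remaining cell in row 2 is (2,4) = 138 − 93 = 45.

45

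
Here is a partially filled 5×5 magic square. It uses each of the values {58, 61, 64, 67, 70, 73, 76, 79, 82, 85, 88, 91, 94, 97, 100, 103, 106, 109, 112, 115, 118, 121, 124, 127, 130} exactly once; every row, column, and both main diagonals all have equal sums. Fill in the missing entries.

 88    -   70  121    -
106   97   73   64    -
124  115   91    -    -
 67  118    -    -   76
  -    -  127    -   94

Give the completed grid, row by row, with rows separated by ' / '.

The 25 entries sum to 2350, so each line sums to 2350/5 = 470.
The remaining cell in row 2 is (2,5) = 470 − 340 = 130.
From column 1, 470 − (88 + 106 + 124 + 67) gives (5,1) = 85.
Column 3 needs 470; the known cells sum to 361, so (4,3) = 109.
From main diagonal, 470 − (88 + 97 + 91 + 94) gives (4,4) = 100.
Anti-diagonal needs 470; the known cells sum to 358, so (1,5) = 112.
Row 1 must total 470; the given cells sum to 391, so (1,2) = 79.
Using column 2: 79 + 97 + 115 + 118 + ? → (5,2) = 470 − 409 = 61.
From column 5, 470 − (112 + 130 + 76 + 94) gives (3,5) = 58.
Row 3 must total 470; the given cells sum to 388, so (3,4) = 82.
Row 5 needs 470; the known cells sum to 367, so (5,4) = 103.

88 79 70 121 112 / 106 97 73 64 130 / 124 115 91 82 58 / 67 118 109 100 76 / 85 61 127 103 94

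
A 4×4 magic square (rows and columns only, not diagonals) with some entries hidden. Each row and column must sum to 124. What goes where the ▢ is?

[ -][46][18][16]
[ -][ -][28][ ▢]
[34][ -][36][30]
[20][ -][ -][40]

From row 1, 124 − (46 + 18 + 16) gives (1,1) = 44.
Using row 3: 34 + 36 + 30 + ? → (3,2) = 124 − 100 = 24.
The remaining cell in column 1 is (2,1) = 124 − 98 = 26.
Column 3 must total 124; the given cells sum to 82, so (4,3) = 42.
Column 4: 16 + 30 + 40 + ? = 124, so (2,4) = 38.

38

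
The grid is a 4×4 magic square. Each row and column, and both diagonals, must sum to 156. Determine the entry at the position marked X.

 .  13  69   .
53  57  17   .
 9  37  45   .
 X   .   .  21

61

Using row 2: 53 + 57 + 17 + ? → (2,4) = 156 − 127 = 29.
Row 3 must total 156; the given cells sum to 91, so (3,4) = 65.
The remaining cell in column 2 is (4,2) = 156 − 107 = 49.
Column 3 must total 156; the given cells sum to 131, so (4,3) = 25.
Column 4: 29 + 65 + 21 + ? = 156, so (1,4) = 41.
Using main diagonal: 57 + 45 + 21 + ? → (1,1) = 156 − 123 = 33.
Using anti-diagonal: 41 + 17 + 37 + ? → (4,1) = 156 − 95 = 61.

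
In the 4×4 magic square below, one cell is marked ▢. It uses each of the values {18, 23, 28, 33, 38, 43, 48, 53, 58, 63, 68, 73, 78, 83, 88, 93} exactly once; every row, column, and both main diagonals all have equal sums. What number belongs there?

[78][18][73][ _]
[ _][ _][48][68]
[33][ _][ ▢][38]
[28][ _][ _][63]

58

The 16 entries sum to 888, so each line sums to 888/4 = 222.
Row 1 needs 222; the known cells sum to 169, so (1,4) = 53.
From column 1, 222 − (78 + 33 + 28) gives (2,1) = 83.
Anti-diagonal must total 222; the given cells sum to 129, so (3,2) = 93.
Row 2: 83 + 48 + 68 + ? = 222, so (2,2) = 23.
Row 3: 33 + 93 + 38 + ? = 222, so (3,3) = 58.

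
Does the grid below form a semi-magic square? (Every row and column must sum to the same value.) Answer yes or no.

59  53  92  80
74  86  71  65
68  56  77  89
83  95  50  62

No — row 4 sums to 290 but row 1 sums to 284.

Row 1: 59 + 53 + 92 + 80 = 284.
Row 2: 74 + 86 + 71 + 65 = 296.
Row 3: 68 + 56 + 77 + 89 = 290.
Row 4: 83 + 95 + 50 + 62 = 290.
Column 1: 59 + 74 + 68 + 83 = 284.
Column 2: 53 + 86 + 56 + 95 = 290.
Column 3: 92 + 71 + 77 + 50 = 290.
Column 4: 80 + 65 + 89 + 62 = 296.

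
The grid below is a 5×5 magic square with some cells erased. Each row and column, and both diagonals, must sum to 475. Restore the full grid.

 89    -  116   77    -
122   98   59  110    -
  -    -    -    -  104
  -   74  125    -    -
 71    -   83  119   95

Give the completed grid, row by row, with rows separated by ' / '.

The remaining cell in row 2 is (2,5) = 475 − 389 = 86.
Row 5 needs 475; the known cells sum to 368, so (5,2) = 107.
Column 3 needs 475; the known cells sum to 383, so (3,3) = 92.
Main diagonal needs 475; the known cells sum to 374, so (4,4) = 101.
Anti-diagonal must total 475; the given cells sum to 347, so (1,5) = 128.
Row 1 needs 475; the known cells sum to 410, so (1,2) = 65.
Column 2 must total 475; the given cells sum to 344, so (3,2) = 131.
Column 4 must total 475; the given cells sum to 407, so (3,4) = 68.
Column 5 needs 475; the known cells sum to 413, so (4,5) = 62.
Row 3 needs 475; the known cells sum to 395, so (3,1) = 80.
Row 4 must total 475; the given cells sum to 362, so (4,1) = 113.

89 65 116 77 128 / 122 98 59 110 86 / 80 131 92 68 104 / 113 74 125 101 62 / 71 107 83 119 95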